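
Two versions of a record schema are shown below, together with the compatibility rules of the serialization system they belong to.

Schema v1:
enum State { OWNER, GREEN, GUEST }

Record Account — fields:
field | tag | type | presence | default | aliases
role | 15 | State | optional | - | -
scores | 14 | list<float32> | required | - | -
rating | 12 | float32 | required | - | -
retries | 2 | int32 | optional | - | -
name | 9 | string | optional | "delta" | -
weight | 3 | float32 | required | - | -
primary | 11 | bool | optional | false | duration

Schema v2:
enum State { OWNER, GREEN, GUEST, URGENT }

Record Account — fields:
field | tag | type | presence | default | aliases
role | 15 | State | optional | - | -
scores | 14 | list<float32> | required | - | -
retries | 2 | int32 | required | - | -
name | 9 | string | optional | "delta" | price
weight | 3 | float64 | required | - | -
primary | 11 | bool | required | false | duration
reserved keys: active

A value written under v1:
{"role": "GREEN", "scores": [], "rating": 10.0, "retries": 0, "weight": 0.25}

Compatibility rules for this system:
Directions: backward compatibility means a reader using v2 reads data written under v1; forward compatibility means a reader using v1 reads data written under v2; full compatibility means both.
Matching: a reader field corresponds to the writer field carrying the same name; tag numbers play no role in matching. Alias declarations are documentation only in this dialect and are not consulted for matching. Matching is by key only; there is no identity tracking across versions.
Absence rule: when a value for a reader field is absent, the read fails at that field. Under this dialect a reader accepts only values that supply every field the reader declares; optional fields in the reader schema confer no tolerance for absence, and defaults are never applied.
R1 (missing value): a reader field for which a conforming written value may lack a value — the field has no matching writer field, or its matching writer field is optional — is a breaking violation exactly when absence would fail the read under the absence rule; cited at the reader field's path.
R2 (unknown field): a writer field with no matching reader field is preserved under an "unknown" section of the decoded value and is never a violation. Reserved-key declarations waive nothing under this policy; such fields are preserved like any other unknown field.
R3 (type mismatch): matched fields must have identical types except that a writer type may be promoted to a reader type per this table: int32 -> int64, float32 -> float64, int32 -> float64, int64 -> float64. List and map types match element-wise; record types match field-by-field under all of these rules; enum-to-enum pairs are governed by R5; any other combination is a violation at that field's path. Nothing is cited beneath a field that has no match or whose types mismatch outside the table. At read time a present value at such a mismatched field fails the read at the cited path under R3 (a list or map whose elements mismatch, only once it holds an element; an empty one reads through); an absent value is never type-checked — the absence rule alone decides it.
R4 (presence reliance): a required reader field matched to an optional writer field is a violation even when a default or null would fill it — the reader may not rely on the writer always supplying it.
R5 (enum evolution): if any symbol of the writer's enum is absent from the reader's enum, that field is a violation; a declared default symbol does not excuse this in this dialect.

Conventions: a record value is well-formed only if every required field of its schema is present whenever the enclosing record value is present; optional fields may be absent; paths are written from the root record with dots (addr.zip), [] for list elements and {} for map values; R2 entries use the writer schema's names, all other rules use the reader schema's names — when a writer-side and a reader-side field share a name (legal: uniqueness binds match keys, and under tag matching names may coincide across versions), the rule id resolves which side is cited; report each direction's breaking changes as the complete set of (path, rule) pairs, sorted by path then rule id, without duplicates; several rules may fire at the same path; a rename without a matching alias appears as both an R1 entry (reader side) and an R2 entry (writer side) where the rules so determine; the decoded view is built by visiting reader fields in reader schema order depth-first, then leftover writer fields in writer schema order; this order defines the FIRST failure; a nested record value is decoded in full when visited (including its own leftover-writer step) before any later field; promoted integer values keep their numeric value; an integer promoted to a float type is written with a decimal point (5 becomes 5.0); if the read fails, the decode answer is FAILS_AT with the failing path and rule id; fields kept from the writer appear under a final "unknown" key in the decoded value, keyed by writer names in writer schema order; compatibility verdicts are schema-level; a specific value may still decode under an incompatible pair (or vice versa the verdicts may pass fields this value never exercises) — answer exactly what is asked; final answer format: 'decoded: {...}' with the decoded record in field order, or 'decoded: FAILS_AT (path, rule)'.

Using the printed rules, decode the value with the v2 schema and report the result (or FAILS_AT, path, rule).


each type pair in Account: writer, then reader
decode walk for Account under reader schema v2:
  role := "GREEN"
  scores := []
  retries := 0
  read fails at name under R1 (no fill)
  => FAILS_AT (name, R1)
ruling out the remaining Account differences:
  field retries in record Account: optional changed to required -> a verdict-level change on Account — the shown value reads the same
  enum State (field role in record Account): symbol URGENT added -> a verdict-level change on Account — the shown value reads the same
  removed field rating from record Account -> a verdict-level change on Account — the shown value reads the same
  field weight in record Account: type float32 changed to float64 -> a verdict-level change on Account — the shown value reads the same
  field primary in record Account: optional changed to required -> a verdict-level change on Account — the shown value reads the same

decoded: FAILS_AT (name, R1)


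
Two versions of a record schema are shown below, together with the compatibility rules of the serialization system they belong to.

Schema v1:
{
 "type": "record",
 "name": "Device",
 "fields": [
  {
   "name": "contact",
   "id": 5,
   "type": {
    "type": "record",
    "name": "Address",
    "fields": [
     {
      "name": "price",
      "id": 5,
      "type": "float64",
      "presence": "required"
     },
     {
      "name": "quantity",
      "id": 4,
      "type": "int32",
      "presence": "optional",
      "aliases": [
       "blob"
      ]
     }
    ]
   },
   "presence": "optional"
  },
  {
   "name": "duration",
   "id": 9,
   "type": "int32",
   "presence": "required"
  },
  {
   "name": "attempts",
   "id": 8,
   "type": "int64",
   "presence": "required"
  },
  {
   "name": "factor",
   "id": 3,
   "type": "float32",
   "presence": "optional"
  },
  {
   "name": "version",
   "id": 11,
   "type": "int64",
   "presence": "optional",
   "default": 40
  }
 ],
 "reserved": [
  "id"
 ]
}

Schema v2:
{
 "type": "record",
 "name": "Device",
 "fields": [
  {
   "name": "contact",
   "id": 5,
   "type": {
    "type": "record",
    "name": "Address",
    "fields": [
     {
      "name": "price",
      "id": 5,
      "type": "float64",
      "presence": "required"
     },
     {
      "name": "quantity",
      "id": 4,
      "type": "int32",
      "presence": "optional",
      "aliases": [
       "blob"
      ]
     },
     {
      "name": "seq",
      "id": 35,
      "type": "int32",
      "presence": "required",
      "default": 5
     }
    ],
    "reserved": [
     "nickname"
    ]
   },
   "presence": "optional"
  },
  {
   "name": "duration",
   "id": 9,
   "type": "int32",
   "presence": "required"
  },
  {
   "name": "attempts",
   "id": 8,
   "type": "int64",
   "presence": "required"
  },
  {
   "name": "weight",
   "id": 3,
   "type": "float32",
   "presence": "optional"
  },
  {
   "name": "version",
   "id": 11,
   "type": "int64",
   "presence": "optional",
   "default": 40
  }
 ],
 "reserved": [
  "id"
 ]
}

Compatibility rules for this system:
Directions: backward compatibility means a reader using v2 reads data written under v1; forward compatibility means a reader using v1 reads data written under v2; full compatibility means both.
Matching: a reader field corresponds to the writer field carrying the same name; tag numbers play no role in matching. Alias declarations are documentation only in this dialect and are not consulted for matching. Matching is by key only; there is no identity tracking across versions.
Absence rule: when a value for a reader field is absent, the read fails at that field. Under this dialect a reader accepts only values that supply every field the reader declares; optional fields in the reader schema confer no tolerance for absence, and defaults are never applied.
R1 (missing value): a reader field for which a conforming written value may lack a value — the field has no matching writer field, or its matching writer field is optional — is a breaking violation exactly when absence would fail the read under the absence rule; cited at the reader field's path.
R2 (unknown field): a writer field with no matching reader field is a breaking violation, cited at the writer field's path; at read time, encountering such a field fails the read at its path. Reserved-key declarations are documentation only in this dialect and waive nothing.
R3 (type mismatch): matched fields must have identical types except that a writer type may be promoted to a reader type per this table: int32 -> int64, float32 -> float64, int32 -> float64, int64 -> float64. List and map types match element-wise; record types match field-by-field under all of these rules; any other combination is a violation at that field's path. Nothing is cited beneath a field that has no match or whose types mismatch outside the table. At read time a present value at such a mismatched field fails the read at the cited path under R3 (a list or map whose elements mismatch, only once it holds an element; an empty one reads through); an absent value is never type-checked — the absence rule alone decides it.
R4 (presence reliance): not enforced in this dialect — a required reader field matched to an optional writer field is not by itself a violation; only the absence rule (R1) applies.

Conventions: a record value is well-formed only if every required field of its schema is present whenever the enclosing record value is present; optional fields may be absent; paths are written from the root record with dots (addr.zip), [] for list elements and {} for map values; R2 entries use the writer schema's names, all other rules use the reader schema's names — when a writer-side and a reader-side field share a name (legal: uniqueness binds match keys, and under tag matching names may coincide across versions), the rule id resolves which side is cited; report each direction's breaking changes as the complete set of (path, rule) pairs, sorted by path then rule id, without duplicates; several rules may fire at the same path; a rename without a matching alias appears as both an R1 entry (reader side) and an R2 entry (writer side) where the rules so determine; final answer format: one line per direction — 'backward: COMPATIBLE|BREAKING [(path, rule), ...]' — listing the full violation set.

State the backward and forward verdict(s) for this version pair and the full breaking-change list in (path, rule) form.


in Device below, arrows point writer -> reader
backward on Device — v2 reading data written by v1:
  contact <- contact (Address -> Address, writer optional)
  duration <- duration (int32 -> int32, writer required)
  attempts <- attempts (int64 -> int64, writer required)
  no writer field matches reader weight
  version <- version (int64 -> int64, writer optional)
  factor (writer side), unknown to reader
  contact.price <- contact.price (float64 -> float64, writer required)
  contact.quantity <- contact.quantity (int32 -> int32, writer optional)
  no writer field matches reader contact.seq
  violation R1 at contact
  violation R1 at contact.quantity
  violation R1 at contact.seq
  violation R2 at factor
  violation R1 at version
  violation R1 at weight
  => backward: BREAKING (6)
forward on Device — v1 reading data written by v2:
  contact <- contact (Address -> Address, writer optional)
  duration <- duration (int32 -> int32, writer required)
  attempts <- attempts (int64 -> int64, writer required)
  no writer field matches reader factor
  version <- version (int64 -> int64, writer optional)
  weight (writer side), unknown to reader
  contact.price <- contact.price (float64 -> float64, writer required)
  contact.quantity <- contact.quantity (int32 -> int32, writer optional)
  contact.seq (writer side), unknown to reader
  violation R1 at contact
  violation R1 at contact.quantity
  violation R2 at contact.seq
  violation R1 at factor
  violation R1 at version
  violation R2 at weight
  => forward: BREAKING (6)

backward: BREAKING [(contact, R1), (contact.quantity, R1), (contact.seq, R1), (factor, R2), (version, R1), (weight, R1)]; forward: BREAKING [(contact, R1), (contact.quantity, R1), (contact.seq, R2), (factor, R1), (version, R1), (weight, R2)]


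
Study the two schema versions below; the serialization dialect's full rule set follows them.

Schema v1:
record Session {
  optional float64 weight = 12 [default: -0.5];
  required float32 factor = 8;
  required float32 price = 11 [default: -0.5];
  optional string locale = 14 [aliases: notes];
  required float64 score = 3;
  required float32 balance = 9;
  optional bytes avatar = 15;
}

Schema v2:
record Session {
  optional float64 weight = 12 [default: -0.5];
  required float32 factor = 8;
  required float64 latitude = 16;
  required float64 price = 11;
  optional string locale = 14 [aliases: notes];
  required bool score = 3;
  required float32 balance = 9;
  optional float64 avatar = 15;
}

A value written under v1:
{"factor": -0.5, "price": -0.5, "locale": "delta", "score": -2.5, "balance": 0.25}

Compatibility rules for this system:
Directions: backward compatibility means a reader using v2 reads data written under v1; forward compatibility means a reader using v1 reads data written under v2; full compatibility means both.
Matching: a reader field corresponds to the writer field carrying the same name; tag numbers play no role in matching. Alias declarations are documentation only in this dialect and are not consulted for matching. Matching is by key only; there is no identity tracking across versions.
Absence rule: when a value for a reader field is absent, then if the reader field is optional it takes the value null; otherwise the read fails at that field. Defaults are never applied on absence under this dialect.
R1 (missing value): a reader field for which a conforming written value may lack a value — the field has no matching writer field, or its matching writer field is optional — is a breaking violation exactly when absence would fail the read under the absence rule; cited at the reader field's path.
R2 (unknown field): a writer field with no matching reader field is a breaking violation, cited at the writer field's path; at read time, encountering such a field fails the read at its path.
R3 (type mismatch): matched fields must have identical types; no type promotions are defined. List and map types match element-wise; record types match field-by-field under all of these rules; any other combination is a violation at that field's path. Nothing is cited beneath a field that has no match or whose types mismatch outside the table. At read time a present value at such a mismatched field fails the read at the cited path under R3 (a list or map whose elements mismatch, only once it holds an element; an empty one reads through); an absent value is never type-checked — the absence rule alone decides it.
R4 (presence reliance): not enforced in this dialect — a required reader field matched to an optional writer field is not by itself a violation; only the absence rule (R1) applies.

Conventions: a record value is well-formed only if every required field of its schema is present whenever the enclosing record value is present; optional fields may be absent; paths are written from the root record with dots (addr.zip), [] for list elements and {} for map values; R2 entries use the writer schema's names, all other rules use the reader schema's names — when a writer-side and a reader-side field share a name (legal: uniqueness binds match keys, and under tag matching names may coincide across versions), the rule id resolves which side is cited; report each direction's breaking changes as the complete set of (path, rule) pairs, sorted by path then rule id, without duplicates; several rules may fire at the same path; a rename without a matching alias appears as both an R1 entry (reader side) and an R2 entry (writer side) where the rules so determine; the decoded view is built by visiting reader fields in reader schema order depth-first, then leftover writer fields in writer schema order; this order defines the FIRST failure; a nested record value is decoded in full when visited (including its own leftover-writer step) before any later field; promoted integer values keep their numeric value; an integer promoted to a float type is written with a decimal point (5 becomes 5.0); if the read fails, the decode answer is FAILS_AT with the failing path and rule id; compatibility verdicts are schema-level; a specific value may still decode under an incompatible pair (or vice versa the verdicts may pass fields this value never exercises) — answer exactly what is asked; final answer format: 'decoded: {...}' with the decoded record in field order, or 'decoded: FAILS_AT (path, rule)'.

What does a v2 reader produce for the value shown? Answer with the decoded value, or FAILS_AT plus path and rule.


the writer's type comes first in each Session pair
migrating the Session value to v2:
  weight := null (missing; optional => null)
  factor := -0.5
  read fails at latitude under R1 (no fill)
  => FAILS_AT (latitude, R1)
the rest of the Session diff is inert for this question:
  field price in record Session: type float32 changed to float64 (its default is dropped) -> matters for Session compatibility verdicts, not for this value's decode
  field score in record Session: type float64 changed to bool -> matters for Session compatibility verdicts, not for this value's decode
  field avatar in record Session: type bytes changed to float64 -> matters for Session compatibility verdicts, not for this value's decode

decoded: FAILS_AT (latitude, R1)


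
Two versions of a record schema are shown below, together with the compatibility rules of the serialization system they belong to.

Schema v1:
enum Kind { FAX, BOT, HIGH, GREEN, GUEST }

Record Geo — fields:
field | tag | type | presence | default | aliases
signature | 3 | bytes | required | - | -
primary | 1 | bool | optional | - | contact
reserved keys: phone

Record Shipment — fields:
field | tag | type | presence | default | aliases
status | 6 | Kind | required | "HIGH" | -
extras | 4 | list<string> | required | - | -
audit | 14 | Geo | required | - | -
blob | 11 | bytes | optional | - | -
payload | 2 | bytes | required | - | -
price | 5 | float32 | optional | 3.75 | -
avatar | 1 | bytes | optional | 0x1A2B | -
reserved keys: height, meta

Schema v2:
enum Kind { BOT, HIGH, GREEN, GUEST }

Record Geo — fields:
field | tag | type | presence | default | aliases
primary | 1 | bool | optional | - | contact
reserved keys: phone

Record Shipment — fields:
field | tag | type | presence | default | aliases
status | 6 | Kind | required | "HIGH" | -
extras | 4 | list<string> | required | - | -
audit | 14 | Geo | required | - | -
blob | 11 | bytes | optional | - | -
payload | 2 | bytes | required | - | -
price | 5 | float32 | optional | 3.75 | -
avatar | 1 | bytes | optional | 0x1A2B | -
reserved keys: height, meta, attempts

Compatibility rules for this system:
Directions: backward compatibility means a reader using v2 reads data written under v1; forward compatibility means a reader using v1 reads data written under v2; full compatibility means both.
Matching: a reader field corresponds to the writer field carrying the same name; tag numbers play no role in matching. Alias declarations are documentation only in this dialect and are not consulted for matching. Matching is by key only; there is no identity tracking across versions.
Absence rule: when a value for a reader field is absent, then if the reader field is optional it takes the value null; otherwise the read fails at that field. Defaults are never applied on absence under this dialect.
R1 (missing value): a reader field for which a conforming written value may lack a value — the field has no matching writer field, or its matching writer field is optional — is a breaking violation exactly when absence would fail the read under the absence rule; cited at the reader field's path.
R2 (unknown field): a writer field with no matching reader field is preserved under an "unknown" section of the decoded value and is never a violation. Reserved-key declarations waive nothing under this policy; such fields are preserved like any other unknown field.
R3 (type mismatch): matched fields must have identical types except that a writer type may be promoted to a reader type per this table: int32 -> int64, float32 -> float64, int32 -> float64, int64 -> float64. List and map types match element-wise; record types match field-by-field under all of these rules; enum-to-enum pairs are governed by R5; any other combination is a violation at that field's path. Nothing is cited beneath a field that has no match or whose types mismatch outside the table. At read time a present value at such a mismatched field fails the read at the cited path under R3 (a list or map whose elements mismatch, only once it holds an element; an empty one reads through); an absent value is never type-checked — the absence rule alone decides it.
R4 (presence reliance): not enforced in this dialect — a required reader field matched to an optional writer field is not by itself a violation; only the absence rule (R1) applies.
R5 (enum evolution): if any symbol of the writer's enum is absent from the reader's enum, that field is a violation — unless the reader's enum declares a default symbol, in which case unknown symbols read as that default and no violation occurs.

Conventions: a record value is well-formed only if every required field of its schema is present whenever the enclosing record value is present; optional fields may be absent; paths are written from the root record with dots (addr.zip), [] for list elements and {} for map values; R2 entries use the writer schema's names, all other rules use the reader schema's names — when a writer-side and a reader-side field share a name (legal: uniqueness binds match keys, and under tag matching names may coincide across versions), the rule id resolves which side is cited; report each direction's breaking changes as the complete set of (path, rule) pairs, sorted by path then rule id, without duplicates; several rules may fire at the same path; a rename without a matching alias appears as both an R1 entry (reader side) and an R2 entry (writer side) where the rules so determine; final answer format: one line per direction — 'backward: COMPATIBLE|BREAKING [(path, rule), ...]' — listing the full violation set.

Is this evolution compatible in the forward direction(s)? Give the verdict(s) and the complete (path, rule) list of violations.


the writer's type comes first in each Shipment pair
checking forward for Shipment: reader v1 against writer v2:
  writer required, Kind -> Kind: reader status maps from writer status
  writer required, list<string> -> list<string>: reader extras maps from writer extras
  writer required, Geo -> Geo: reader audit maps from writer audit
  writer optional, bytes -> bytes: reader blob maps from writer blob
  writer required, bytes -> bytes: reader payload maps from writer payload
  writer optional, float32 -> float32: reader price maps from writer price
  writer optional, bytes -> bytes: reader avatar maps from writer avatar
  no writer field matches reader audit.signature
  writer optional, bool -> bool: reader audit.primary maps from writer audit.primary
  breaking: (audit.signature, R1)
  => forward verdict for Shipment: BREAKING, 1 violation(s)
ruling out the remaining Shipment differences:
  enum Kind (field status in record Shipment): symbol FAX removed -> its effect on Shipment is confined to the backward direction, not asked

forward: BREAKING [(audit.signature, R1)]


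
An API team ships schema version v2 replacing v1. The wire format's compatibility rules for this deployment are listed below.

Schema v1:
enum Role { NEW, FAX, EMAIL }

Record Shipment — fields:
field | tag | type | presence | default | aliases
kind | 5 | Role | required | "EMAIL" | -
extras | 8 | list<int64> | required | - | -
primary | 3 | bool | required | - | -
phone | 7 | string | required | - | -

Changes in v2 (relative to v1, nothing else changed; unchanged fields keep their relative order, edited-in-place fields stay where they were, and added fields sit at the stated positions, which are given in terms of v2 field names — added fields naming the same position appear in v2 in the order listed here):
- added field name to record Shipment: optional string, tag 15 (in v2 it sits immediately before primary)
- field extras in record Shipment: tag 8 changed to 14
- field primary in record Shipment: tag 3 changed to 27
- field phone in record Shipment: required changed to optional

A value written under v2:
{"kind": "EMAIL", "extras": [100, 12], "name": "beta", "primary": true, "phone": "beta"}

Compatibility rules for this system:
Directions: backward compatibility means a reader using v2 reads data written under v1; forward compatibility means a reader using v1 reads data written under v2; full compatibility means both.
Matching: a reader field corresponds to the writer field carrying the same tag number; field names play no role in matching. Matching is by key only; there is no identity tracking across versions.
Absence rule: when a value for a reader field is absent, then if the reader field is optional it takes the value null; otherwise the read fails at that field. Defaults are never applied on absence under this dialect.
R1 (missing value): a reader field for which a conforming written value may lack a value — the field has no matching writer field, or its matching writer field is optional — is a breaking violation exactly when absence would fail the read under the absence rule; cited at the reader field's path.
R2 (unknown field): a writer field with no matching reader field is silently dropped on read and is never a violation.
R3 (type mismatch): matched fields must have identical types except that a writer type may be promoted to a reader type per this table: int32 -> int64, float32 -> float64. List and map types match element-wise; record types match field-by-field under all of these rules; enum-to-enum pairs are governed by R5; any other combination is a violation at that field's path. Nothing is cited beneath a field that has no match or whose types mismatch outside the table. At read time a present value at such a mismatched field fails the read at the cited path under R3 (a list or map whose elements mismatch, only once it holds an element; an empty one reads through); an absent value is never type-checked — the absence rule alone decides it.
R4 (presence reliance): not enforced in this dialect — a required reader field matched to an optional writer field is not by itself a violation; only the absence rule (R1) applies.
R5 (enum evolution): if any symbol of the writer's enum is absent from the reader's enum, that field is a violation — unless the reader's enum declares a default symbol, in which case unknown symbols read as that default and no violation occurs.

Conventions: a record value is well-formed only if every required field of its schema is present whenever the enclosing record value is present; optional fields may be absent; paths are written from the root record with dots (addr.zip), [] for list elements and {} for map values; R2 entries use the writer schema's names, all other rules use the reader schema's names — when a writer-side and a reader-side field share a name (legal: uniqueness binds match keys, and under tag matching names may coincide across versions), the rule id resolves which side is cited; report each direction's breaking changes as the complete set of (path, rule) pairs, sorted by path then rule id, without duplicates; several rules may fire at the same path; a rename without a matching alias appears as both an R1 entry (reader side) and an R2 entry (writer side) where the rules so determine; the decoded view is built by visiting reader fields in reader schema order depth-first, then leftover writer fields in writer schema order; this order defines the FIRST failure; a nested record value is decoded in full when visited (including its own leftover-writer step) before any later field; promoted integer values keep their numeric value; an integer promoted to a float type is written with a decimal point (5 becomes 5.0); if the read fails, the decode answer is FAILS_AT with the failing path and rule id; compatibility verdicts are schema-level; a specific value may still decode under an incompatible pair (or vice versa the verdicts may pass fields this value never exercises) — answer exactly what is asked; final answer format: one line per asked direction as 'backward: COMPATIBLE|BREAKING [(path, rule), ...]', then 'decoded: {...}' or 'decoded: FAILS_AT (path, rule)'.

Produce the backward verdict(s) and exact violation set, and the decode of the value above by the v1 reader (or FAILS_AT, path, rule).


backward: BREAKING [(extras, R1), (primary, R1)]; decoded: FAILS_AT (extras, R1)

in Shipment below, arrows point writer -> reader
backward on Shipment — v2 reading data written by v1:
  Role -> Role, writer required: kind aligns to kind
  no writer field matches reader extras
  no writer field matches reader name
  no writer field matches reader primary
  string -> string, writer required: phone aligns to phone
  extras (writer side), unknown to reader
  primary (writer side), unknown to reader
  R1 fires at extras
  R1 fires at primary
  => backward: BREAKING (2)
migrating the Shipment value to v1:
  kind := "EMAIL"
  read fails at extras under R1 (no fill)
  => FAILS_AT (extras, R1)
remaining Shipment differences; none change what is asked:
  added field name to record Shipment: optional string, tag 15 (in v2 it sits immediately before primary) -> inert for the asked Shipment verdict: nothing fires
  field phone in record Shipment: required changed to optional -> fires only in the forward direction of Shipment, which is not asked here


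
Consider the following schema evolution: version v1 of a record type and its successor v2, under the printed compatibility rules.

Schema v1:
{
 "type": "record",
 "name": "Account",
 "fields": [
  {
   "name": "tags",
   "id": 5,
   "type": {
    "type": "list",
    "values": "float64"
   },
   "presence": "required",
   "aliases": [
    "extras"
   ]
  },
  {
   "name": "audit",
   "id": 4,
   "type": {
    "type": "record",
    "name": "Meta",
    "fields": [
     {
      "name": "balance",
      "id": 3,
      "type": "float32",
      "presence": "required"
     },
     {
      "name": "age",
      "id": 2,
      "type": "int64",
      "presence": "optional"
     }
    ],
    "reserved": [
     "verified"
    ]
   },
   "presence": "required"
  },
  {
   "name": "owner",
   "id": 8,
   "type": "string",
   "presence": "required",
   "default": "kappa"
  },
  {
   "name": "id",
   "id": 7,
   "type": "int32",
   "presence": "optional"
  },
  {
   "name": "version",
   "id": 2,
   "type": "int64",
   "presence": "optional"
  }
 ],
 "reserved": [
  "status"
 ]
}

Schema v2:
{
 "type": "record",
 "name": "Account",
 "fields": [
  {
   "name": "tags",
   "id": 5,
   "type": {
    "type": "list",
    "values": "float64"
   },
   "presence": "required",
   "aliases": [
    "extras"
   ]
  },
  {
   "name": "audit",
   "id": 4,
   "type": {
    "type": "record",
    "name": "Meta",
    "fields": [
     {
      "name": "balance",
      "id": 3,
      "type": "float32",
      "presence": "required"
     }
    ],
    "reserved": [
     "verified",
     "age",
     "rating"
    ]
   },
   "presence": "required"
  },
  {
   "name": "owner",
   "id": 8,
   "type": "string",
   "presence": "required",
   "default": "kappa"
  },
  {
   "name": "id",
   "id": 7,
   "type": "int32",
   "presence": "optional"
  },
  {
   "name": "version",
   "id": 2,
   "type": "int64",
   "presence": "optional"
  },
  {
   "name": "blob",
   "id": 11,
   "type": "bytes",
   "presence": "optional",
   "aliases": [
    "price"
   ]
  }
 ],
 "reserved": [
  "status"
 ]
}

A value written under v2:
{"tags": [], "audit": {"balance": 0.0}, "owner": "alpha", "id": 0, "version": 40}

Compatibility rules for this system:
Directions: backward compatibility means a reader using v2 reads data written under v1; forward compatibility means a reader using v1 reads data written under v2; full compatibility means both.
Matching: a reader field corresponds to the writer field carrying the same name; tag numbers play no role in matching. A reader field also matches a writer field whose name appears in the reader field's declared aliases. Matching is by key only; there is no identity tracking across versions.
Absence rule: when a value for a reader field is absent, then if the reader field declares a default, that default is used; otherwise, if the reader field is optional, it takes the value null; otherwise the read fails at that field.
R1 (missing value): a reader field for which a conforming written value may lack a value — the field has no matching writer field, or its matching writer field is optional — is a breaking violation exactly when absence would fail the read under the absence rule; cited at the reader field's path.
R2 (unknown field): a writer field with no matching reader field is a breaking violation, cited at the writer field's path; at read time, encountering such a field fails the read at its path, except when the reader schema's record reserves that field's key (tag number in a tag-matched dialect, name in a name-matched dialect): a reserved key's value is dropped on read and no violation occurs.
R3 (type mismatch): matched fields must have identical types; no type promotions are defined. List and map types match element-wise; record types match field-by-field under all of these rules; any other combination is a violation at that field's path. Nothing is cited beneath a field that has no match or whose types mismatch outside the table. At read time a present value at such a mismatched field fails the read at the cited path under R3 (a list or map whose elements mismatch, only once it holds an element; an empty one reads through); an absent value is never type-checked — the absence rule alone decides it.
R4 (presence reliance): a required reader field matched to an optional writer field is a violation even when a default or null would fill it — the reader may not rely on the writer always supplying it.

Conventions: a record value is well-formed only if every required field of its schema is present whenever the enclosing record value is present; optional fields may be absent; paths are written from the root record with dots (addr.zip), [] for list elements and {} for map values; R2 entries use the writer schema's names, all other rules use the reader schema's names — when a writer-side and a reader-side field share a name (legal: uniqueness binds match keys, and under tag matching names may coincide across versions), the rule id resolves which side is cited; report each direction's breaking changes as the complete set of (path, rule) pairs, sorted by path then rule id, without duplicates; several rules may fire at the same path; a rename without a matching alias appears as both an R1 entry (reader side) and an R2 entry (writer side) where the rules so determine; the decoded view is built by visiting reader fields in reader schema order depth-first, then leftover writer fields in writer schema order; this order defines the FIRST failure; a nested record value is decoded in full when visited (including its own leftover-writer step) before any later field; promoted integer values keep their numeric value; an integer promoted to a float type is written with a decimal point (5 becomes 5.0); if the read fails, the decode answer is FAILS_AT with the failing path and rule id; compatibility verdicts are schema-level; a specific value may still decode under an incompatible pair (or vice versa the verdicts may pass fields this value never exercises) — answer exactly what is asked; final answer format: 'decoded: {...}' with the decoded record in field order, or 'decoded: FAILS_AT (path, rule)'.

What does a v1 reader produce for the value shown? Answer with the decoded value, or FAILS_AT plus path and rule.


in Account below, arrows point writer -> reader
migrating the Account value to v1:
  tags := []
  audit.balance := 0.0
  audit.age := null (absent, optional -> null)
  owner := "alpha"
  id := 0
  version := 40
  => decoded: {"tags": [], "audit": {"balance": 0.0, "age": null}, "owner": "alpha", "id": 0, "version": 40}
checking off the Account differences that do not matter here:
  added field blob to record Account: optional bytes, tag 11 (in v2 it sits last) -> schema-level compatibility only; this Account value's decode is unchanged
  removed field age from record Meta (its key "age" joins the reserved list) -> fires no rule on Account under this dialect and leaves the result unchanged

decoded: {"tags": [], "audit": {"balance": 0.0, "age": null}, "owner": "alpha", "id": 0, "version": 40}


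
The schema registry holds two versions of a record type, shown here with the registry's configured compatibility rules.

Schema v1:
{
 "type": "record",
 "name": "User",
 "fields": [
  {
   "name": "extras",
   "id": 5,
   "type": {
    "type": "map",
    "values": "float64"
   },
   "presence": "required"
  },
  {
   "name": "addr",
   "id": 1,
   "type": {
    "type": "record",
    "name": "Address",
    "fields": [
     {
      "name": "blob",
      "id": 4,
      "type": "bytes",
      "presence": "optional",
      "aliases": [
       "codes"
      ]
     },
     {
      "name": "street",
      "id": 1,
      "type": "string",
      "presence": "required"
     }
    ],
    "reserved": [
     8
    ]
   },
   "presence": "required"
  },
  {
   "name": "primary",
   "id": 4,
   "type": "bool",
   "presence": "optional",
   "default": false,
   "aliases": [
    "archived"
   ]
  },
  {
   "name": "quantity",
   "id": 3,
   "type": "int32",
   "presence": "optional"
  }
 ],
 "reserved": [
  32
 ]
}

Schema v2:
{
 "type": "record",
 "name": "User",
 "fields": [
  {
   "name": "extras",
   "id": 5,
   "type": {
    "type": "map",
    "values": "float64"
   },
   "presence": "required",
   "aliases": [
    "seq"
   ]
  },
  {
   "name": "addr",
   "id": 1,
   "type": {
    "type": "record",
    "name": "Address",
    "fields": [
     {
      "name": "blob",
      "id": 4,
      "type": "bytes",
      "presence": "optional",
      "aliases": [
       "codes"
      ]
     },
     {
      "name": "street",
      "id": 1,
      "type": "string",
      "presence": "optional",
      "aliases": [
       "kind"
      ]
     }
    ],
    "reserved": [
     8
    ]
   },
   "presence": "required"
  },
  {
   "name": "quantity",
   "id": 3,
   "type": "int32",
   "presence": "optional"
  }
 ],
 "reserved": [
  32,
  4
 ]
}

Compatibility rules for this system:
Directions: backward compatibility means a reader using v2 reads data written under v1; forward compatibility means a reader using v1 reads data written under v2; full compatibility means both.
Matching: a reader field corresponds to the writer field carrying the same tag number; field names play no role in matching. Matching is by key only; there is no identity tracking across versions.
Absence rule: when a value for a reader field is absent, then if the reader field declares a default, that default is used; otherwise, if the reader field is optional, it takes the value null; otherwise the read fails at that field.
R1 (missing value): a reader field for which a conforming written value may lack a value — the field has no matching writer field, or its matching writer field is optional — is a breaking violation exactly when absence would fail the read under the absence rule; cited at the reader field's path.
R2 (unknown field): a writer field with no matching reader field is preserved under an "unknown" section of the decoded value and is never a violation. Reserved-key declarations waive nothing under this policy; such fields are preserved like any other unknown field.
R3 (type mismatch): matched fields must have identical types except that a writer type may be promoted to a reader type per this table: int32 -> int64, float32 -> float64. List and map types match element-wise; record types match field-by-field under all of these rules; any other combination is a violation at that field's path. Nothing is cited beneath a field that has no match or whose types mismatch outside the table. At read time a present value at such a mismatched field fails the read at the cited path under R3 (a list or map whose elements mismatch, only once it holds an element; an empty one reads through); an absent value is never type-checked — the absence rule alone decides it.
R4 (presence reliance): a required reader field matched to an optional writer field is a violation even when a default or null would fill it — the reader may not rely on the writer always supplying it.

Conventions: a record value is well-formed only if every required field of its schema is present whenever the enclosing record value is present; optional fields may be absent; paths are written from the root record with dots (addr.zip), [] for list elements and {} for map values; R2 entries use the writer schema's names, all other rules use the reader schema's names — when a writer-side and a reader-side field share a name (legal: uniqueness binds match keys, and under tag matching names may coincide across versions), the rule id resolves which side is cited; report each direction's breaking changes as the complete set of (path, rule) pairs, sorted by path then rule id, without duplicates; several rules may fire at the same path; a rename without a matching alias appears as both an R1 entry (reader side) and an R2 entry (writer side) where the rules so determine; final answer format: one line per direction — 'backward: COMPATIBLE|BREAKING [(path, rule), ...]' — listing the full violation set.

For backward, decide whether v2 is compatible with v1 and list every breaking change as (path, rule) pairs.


arrows below run writer -> reader for User
backward pass over User, reader schema v2, writer schema v1:
  extras: paired with writer extras (map<string, float64> -> map<string, float64>; writer required)
  addr: paired with writer addr (Address -> Address; writer required)
  quantity: paired with writer quantity (int32 -> int32; writer optional)
  primary (writer side), unknown to reader
  addr.blob: paired with writer addr.blob (bytes -> bytes; writer optional)
  addr.street: paired with writer addr.street (string -> string; writer required)
  nothing fires on User: backward is COMPATIBLE
diffs on User not affecting the asked answer:
  field street in record Address: required changed to optional -> affects forward compatibility only, which is not asked
  removed field primary from record User (its key 4 joins the reserved list) -> fires no rule on User, leaving the asked answer as it is

backward: COMPATIBLE []
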